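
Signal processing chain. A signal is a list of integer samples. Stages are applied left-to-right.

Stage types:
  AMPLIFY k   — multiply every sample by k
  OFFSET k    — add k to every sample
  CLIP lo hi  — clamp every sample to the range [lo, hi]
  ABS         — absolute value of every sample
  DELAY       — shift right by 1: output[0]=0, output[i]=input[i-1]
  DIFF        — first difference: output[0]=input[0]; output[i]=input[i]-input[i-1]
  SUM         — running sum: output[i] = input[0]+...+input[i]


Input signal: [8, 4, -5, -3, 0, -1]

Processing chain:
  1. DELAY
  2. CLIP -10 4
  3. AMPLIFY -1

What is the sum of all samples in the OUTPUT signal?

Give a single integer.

Answer: 0

Derivation:
Input: [8, 4, -5, -3, 0, -1]
Stage 1 (DELAY): [0, 8, 4, -5, -3, 0] = [0, 8, 4, -5, -3, 0] -> [0, 8, 4, -5, -3, 0]
Stage 2 (CLIP -10 4): clip(0,-10,4)=0, clip(8,-10,4)=4, clip(4,-10,4)=4, clip(-5,-10,4)=-5, clip(-3,-10,4)=-3, clip(0,-10,4)=0 -> [0, 4, 4, -5, -3, 0]
Stage 3 (AMPLIFY -1): 0*-1=0, 4*-1=-4, 4*-1=-4, -5*-1=5, -3*-1=3, 0*-1=0 -> [0, -4, -4, 5, 3, 0]
Output sum: 0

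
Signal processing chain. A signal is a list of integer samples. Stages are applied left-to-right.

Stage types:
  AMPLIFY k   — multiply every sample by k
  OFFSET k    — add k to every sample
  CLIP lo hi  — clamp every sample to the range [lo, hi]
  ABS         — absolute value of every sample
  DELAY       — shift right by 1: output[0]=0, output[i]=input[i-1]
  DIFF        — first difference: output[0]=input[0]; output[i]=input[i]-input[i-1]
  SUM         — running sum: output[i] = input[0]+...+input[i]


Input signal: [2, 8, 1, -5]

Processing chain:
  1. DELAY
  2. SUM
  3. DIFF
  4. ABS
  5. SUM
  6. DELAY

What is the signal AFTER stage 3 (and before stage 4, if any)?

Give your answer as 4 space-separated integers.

Input: [2, 8, 1, -5]
Stage 1 (DELAY): [0, 2, 8, 1] = [0, 2, 8, 1] -> [0, 2, 8, 1]
Stage 2 (SUM): sum[0..0]=0, sum[0..1]=2, sum[0..2]=10, sum[0..3]=11 -> [0, 2, 10, 11]
Stage 3 (DIFF): s[0]=0, 2-0=2, 10-2=8, 11-10=1 -> [0, 2, 8, 1]

Answer: 0 2 8 1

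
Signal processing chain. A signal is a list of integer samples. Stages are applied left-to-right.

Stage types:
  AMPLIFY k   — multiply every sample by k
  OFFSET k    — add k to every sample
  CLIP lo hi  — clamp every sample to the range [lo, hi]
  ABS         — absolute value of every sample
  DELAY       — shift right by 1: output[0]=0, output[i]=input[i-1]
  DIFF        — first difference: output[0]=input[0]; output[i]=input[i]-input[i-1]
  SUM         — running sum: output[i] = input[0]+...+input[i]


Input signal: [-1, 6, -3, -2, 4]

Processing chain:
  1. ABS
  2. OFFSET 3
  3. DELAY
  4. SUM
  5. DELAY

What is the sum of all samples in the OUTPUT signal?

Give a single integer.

Input: [-1, 6, -3, -2, 4]
Stage 1 (ABS): |-1|=1, |6|=6, |-3|=3, |-2|=2, |4|=4 -> [1, 6, 3, 2, 4]
Stage 2 (OFFSET 3): 1+3=4, 6+3=9, 3+3=6, 2+3=5, 4+3=7 -> [4, 9, 6, 5, 7]
Stage 3 (DELAY): [0, 4, 9, 6, 5] = [0, 4, 9, 6, 5] -> [0, 4, 9, 6, 5]
Stage 4 (SUM): sum[0..0]=0, sum[0..1]=4, sum[0..2]=13, sum[0..3]=19, sum[0..4]=24 -> [0, 4, 13, 19, 24]
Stage 5 (DELAY): [0, 0, 4, 13, 19] = [0, 0, 4, 13, 19] -> [0, 0, 4, 13, 19]
Output sum: 36

Answer: 36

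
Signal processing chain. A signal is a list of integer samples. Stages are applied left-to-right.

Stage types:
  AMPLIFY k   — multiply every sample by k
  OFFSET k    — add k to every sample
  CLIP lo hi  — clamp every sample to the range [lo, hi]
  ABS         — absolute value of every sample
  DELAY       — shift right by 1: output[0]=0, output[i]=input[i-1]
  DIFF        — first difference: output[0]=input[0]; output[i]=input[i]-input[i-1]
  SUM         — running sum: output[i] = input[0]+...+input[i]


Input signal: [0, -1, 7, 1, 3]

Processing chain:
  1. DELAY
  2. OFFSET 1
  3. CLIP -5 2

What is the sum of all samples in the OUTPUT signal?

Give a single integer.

Answer: 6

Derivation:
Input: [0, -1, 7, 1, 3]
Stage 1 (DELAY): [0, 0, -1, 7, 1] = [0, 0, -1, 7, 1] -> [0, 0, -1, 7, 1]
Stage 2 (OFFSET 1): 0+1=1, 0+1=1, -1+1=0, 7+1=8, 1+1=2 -> [1, 1, 0, 8, 2]
Stage 3 (CLIP -5 2): clip(1,-5,2)=1, clip(1,-5,2)=1, clip(0,-5,2)=0, clip(8,-5,2)=2, clip(2,-5,2)=2 -> [1, 1, 0, 2, 2]
Output sum: 6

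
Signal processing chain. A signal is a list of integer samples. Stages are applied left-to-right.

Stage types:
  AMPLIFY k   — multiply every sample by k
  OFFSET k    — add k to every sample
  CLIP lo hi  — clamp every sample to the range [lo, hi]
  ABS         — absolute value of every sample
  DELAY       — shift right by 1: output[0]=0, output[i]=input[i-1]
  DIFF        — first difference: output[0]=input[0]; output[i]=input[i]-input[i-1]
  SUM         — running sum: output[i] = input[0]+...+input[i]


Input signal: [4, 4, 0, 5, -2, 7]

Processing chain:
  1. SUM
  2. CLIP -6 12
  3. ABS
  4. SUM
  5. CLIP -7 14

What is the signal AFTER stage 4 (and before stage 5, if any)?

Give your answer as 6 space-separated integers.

Input: [4, 4, 0, 5, -2, 7]
Stage 1 (SUM): sum[0..0]=4, sum[0..1]=8, sum[0..2]=8, sum[0..3]=13, sum[0..4]=11, sum[0..5]=18 -> [4, 8, 8, 13, 11, 18]
Stage 2 (CLIP -6 12): clip(4,-6,12)=4, clip(8,-6,12)=8, clip(8,-6,12)=8, clip(13,-6,12)=12, clip(11,-6,12)=11, clip(18,-6,12)=12 -> [4, 8, 8, 12, 11, 12]
Stage 3 (ABS): |4|=4, |8|=8, |8|=8, |12|=12, |11|=11, |12|=12 -> [4, 8, 8, 12, 11, 12]
Stage 4 (SUM): sum[0..0]=4, sum[0..1]=12, sum[0..2]=20, sum[0..3]=32, sum[0..4]=43, sum[0..5]=55 -> [4, 12, 20, 32, 43, 55]

Answer: 4 12 20 32 43 55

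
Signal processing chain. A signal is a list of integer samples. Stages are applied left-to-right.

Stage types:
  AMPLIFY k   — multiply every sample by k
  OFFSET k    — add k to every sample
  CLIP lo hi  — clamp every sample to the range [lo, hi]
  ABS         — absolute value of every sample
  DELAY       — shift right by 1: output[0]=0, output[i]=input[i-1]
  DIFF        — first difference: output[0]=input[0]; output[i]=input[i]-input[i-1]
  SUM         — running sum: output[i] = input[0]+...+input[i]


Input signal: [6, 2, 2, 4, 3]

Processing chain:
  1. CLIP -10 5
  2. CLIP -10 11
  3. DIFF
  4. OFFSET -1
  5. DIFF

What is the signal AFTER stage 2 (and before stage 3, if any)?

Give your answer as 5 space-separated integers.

Input: [6, 2, 2, 4, 3]
Stage 1 (CLIP -10 5): clip(6,-10,5)=5, clip(2,-10,5)=2, clip(2,-10,5)=2, clip(4,-10,5)=4, clip(3,-10,5)=3 -> [5, 2, 2, 4, 3]
Stage 2 (CLIP -10 11): clip(5,-10,11)=5, clip(2,-10,11)=2, clip(2,-10,11)=2, clip(4,-10,11)=4, clip(3,-10,11)=3 -> [5, 2, 2, 4, 3]

Answer: 5 2 2 4 3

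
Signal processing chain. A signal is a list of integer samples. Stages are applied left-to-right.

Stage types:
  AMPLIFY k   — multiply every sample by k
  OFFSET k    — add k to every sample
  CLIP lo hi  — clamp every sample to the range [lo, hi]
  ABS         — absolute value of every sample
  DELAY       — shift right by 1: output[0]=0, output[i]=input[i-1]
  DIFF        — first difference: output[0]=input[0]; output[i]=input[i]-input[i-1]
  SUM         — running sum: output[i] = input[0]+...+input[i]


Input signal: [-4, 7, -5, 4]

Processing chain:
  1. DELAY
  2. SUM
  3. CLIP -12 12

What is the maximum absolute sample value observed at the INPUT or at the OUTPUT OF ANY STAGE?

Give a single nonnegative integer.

Answer: 7

Derivation:
Input: [-4, 7, -5, 4] (max |s|=7)
Stage 1 (DELAY): [0, -4, 7, -5] = [0, -4, 7, -5] -> [0, -4, 7, -5] (max |s|=7)
Stage 2 (SUM): sum[0..0]=0, sum[0..1]=-4, sum[0..2]=3, sum[0..3]=-2 -> [0, -4, 3, -2] (max |s|=4)
Stage 3 (CLIP -12 12): clip(0,-12,12)=0, clip(-4,-12,12)=-4, clip(3,-12,12)=3, clip(-2,-12,12)=-2 -> [0, -4, 3, -2] (max |s|=4)
Overall max amplitude: 7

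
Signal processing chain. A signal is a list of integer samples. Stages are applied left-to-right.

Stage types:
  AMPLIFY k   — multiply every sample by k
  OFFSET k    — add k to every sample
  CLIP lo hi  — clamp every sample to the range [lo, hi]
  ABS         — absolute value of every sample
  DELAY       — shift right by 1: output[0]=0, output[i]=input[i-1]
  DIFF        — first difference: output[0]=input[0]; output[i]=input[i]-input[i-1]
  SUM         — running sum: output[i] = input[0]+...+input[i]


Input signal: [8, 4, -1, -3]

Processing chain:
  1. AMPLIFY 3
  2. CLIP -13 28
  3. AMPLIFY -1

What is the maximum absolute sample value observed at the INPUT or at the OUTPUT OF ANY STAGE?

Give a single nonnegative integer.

Input: [8, 4, -1, -3] (max |s|=8)
Stage 1 (AMPLIFY 3): 8*3=24, 4*3=12, -1*3=-3, -3*3=-9 -> [24, 12, -3, -9] (max |s|=24)
Stage 2 (CLIP -13 28): clip(24,-13,28)=24, clip(12,-13,28)=12, clip(-3,-13,28)=-3, clip(-9,-13,28)=-9 -> [24, 12, -3, -9] (max |s|=24)
Stage 3 (AMPLIFY -1): 24*-1=-24, 12*-1=-12, -3*-1=3, -9*-1=9 -> [-24, -12, 3, 9] (max |s|=24)
Overall max amplitude: 24

Answer: 24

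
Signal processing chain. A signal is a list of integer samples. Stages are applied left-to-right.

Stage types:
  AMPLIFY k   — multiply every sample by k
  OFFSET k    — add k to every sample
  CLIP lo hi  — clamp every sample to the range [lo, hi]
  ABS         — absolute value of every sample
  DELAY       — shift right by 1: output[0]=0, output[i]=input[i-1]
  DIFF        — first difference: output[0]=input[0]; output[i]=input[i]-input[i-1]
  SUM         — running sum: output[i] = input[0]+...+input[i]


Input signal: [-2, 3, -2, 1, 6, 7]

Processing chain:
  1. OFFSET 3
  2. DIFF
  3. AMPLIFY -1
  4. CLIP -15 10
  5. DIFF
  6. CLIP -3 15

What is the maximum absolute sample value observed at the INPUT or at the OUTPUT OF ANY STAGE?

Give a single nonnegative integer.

Input: [-2, 3, -2, 1, 6, 7] (max |s|=7)
Stage 1 (OFFSET 3): -2+3=1, 3+3=6, -2+3=1, 1+3=4, 6+3=9, 7+3=10 -> [1, 6, 1, 4, 9, 10] (max |s|=10)
Stage 2 (DIFF): s[0]=1, 6-1=5, 1-6=-5, 4-1=3, 9-4=5, 10-9=1 -> [1, 5, -5, 3, 5, 1] (max |s|=5)
Stage 3 (AMPLIFY -1): 1*-1=-1, 5*-1=-5, -5*-1=5, 3*-1=-3, 5*-1=-5, 1*-1=-1 -> [-1, -5, 5, -3, -5, -1] (max |s|=5)
Stage 4 (CLIP -15 10): clip(-1,-15,10)=-1, clip(-5,-15,10)=-5, clip(5,-15,10)=5, clip(-3,-15,10)=-3, clip(-5,-15,10)=-5, clip(-1,-15,10)=-1 -> [-1, -5, 5, -3, -5, -1] (max |s|=5)
Stage 5 (DIFF): s[0]=-1, -5--1=-4, 5--5=10, -3-5=-8, -5--3=-2, -1--5=4 -> [-1, -4, 10, -8, -2, 4] (max |s|=10)
Stage 6 (CLIP -3 15): clip(-1,-3,15)=-1, clip(-4,-3,15)=-3, clip(10,-3,15)=10, clip(-8,-3,15)=-3, clip(-2,-3,15)=-2, clip(4,-3,15)=4 -> [-1, -3, 10, -3, -2, 4] (max |s|=10)
Overall max amplitude: 10

Answer: 10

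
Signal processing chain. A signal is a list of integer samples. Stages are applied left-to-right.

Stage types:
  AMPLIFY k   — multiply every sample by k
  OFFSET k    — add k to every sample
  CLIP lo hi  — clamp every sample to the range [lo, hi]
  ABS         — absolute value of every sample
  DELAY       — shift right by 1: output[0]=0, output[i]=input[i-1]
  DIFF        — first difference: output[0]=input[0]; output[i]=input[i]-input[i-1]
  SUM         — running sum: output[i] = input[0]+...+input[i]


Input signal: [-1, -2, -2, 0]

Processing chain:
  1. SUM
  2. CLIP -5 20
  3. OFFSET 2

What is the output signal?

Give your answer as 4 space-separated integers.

Answer: 1 -1 -3 -3

Derivation:
Input: [-1, -2, -2, 0]
Stage 1 (SUM): sum[0..0]=-1, sum[0..1]=-3, sum[0..2]=-5, sum[0..3]=-5 -> [-1, -3, -5, -5]
Stage 2 (CLIP -5 20): clip(-1,-5,20)=-1, clip(-3,-5,20)=-3, clip(-5,-5,20)=-5, clip(-5,-5,20)=-5 -> [-1, -3, -5, -5]
Stage 3 (OFFSET 2): -1+2=1, -3+2=-1, -5+2=-3, -5+2=-3 -> [1, -1, -3, -3]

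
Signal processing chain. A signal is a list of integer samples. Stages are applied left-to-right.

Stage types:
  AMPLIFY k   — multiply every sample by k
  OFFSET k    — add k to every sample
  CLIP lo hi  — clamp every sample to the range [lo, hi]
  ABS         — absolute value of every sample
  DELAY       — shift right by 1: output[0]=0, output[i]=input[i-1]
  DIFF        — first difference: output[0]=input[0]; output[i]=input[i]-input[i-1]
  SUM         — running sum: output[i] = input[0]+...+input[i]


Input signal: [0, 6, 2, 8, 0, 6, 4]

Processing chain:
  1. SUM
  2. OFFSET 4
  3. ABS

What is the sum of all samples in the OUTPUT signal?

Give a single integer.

Input: [0, 6, 2, 8, 0, 6, 4]
Stage 1 (SUM): sum[0..0]=0, sum[0..1]=6, sum[0..2]=8, sum[0..3]=16, sum[0..4]=16, sum[0..5]=22, sum[0..6]=26 -> [0, 6, 8, 16, 16, 22, 26]
Stage 2 (OFFSET 4): 0+4=4, 6+4=10, 8+4=12, 16+4=20, 16+4=20, 22+4=26, 26+4=30 -> [4, 10, 12, 20, 20, 26, 30]
Stage 3 (ABS): |4|=4, |10|=10, |12|=12, |20|=20, |20|=20, |26|=26, |30|=30 -> [4, 10, 12, 20, 20, 26, 30]
Output sum: 122

Answer: 122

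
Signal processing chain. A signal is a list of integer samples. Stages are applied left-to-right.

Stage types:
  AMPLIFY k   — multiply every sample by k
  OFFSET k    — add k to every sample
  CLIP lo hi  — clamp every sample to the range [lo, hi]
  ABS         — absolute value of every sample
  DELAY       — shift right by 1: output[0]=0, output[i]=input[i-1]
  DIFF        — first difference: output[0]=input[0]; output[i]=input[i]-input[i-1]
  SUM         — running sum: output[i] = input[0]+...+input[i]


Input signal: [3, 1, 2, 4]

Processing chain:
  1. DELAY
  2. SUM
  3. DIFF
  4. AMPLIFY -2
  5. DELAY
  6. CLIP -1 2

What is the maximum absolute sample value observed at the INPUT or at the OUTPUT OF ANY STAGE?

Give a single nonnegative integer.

Input: [3, 1, 2, 4] (max |s|=4)
Stage 1 (DELAY): [0, 3, 1, 2] = [0, 3, 1, 2] -> [0, 3, 1, 2] (max |s|=3)
Stage 2 (SUM): sum[0..0]=0, sum[0..1]=3, sum[0..2]=4, sum[0..3]=6 -> [0, 3, 4, 6] (max |s|=6)
Stage 3 (DIFF): s[0]=0, 3-0=3, 4-3=1, 6-4=2 -> [0, 3, 1, 2] (max |s|=3)
Stage 4 (AMPLIFY -2): 0*-2=0, 3*-2=-6, 1*-2=-2, 2*-2=-4 -> [0, -6, -2, -4] (max |s|=6)
Stage 5 (DELAY): [0, 0, -6, -2] = [0, 0, -6, -2] -> [0, 0, -6, -2] (max |s|=6)
Stage 6 (CLIP -1 2): clip(0,-1,2)=0, clip(0,-1,2)=0, clip(-6,-1,2)=-1, clip(-2,-1,2)=-1 -> [0, 0, -1, -1] (max |s|=1)
Overall max amplitude: 6

Answer: 6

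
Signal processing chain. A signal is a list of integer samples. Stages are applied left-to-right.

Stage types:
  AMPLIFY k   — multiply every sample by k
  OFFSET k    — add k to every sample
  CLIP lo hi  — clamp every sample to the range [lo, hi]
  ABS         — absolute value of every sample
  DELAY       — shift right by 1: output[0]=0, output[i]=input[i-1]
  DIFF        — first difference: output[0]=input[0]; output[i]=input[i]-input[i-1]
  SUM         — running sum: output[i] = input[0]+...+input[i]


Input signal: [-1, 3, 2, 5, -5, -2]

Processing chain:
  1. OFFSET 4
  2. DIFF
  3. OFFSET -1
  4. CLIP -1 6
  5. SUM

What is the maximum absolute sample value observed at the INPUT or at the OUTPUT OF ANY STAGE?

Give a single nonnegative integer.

Answer: 11

Derivation:
Input: [-1, 3, 2, 5, -5, -2] (max |s|=5)
Stage 1 (OFFSET 4): -1+4=3, 3+4=7, 2+4=6, 5+4=9, -5+4=-1, -2+4=2 -> [3, 7, 6, 9, -1, 2] (max |s|=9)
Stage 2 (DIFF): s[0]=3, 7-3=4, 6-7=-1, 9-6=3, -1-9=-10, 2--1=3 -> [3, 4, -1, 3, -10, 3] (max |s|=10)
Stage 3 (OFFSET -1): 3+-1=2, 4+-1=3, -1+-1=-2, 3+-1=2, -10+-1=-11, 3+-1=2 -> [2, 3, -2, 2, -11, 2] (max |s|=11)
Stage 4 (CLIP -1 6): clip(2,-1,6)=2, clip(3,-1,6)=3, clip(-2,-1,6)=-1, clip(2,-1,6)=2, clip(-11,-1,6)=-1, clip(2,-1,6)=2 -> [2, 3, -1, 2, -1, 2] (max |s|=3)
Stage 5 (SUM): sum[0..0]=2, sum[0..1]=5, sum[0..2]=4, sum[0..3]=6, sum[0..4]=5, sum[0..5]=7 -> [2, 5, 4, 6, 5, 7] (max |s|=7)
Overall max amplitude: 11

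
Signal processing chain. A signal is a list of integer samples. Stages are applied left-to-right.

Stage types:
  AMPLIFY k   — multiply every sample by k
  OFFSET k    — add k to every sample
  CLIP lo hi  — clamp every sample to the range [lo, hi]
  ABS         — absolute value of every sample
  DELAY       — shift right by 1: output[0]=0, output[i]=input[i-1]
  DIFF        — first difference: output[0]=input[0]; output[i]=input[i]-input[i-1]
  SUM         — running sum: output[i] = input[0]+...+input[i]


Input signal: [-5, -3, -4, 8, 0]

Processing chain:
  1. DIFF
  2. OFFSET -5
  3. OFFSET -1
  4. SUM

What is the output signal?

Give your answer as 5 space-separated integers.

Answer: -11 -15 -22 -16 -30

Derivation:
Input: [-5, -3, -4, 8, 0]
Stage 1 (DIFF): s[0]=-5, -3--5=2, -4--3=-1, 8--4=12, 0-8=-8 -> [-5, 2, -1, 12, -8]
Stage 2 (OFFSET -5): -5+-5=-10, 2+-5=-3, -1+-5=-6, 12+-5=7, -8+-5=-13 -> [-10, -3, -6, 7, -13]
Stage 3 (OFFSET -1): -10+-1=-11, -3+-1=-4, -6+-1=-7, 7+-1=6, -13+-1=-14 -> [-11, -4, -7, 6, -14]
Stage 4 (SUM): sum[0..0]=-11, sum[0..1]=-15, sum[0..2]=-22, sum[0..3]=-16, sum[0..4]=-30 -> [-11, -15, -22, -16, -30]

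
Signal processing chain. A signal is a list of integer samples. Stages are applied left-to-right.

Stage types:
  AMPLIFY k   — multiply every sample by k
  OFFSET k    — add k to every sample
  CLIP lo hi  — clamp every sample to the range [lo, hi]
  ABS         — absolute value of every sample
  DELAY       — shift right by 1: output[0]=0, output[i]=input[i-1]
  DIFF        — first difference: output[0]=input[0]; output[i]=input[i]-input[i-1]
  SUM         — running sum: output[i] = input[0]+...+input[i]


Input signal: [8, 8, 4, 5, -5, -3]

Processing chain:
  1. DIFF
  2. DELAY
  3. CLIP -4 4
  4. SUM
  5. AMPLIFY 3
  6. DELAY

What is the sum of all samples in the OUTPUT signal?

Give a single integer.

Input: [8, 8, 4, 5, -5, -3]
Stage 1 (DIFF): s[0]=8, 8-8=0, 4-8=-4, 5-4=1, -5-5=-10, -3--5=2 -> [8, 0, -4, 1, -10, 2]
Stage 2 (DELAY): [0, 8, 0, -4, 1, -10] = [0, 8, 0, -4, 1, -10] -> [0, 8, 0, -4, 1, -10]
Stage 3 (CLIP -4 4): clip(0,-4,4)=0, clip(8,-4,4)=4, clip(0,-4,4)=0, clip(-4,-4,4)=-4, clip(1,-4,4)=1, clip(-10,-4,4)=-4 -> [0, 4, 0, -4, 1, -4]
Stage 4 (SUM): sum[0..0]=0, sum[0..1]=4, sum[0..2]=4, sum[0..3]=0, sum[0..4]=1, sum[0..5]=-3 -> [0, 4, 4, 0, 1, -3]
Stage 5 (AMPLIFY 3): 0*3=0, 4*3=12, 4*3=12, 0*3=0, 1*3=3, -3*3=-9 -> [0, 12, 12, 0, 3, -9]
Stage 6 (DELAY): [0, 0, 12, 12, 0, 3] = [0, 0, 12, 12, 0, 3] -> [0, 0, 12, 12, 0, 3]
Output sum: 27

Answer: 27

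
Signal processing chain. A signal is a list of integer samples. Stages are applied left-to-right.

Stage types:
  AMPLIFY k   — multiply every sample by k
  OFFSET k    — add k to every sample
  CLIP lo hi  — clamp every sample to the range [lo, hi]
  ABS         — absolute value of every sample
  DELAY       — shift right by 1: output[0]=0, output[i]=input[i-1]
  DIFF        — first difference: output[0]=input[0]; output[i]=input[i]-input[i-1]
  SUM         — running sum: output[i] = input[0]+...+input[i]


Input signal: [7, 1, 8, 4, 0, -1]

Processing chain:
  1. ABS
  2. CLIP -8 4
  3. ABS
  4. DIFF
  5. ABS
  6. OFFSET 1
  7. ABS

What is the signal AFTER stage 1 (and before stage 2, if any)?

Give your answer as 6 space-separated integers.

Input: [7, 1, 8, 4, 0, -1]
Stage 1 (ABS): |7|=7, |1|=1, |8|=8, |4|=4, |0|=0, |-1|=1 -> [7, 1, 8, 4, 0, 1]

Answer: 7 1 8 4 0 1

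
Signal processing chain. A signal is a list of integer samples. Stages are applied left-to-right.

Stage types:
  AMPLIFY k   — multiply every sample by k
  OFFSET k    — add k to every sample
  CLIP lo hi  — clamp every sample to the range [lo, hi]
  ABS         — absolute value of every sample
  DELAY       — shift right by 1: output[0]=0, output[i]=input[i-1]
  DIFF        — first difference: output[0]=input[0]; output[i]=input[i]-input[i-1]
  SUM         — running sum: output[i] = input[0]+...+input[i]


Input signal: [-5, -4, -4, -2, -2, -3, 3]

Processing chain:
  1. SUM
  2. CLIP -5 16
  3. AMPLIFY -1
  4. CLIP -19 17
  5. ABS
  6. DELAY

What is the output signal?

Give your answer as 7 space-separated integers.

Input: [-5, -4, -4, -2, -2, -3, 3]
Stage 1 (SUM): sum[0..0]=-5, sum[0..1]=-9, sum[0..2]=-13, sum[0..3]=-15, sum[0..4]=-17, sum[0..5]=-20, sum[0..6]=-17 -> [-5, -9, -13, -15, -17, -20, -17]
Stage 2 (CLIP -5 16): clip(-5,-5,16)=-5, clip(-9,-5,16)=-5, clip(-13,-5,16)=-5, clip(-15,-5,16)=-5, clip(-17,-5,16)=-5, clip(-20,-5,16)=-5, clip(-17,-5,16)=-5 -> [-5, -5, -5, -5, -5, -5, -5]
Stage 3 (AMPLIFY -1): -5*-1=5, -5*-1=5, -5*-1=5, -5*-1=5, -5*-1=5, -5*-1=5, -5*-1=5 -> [5, 5, 5, 5, 5, 5, 5]
Stage 4 (CLIP -19 17): clip(5,-19,17)=5, clip(5,-19,17)=5, clip(5,-19,17)=5, clip(5,-19,17)=5, clip(5,-19,17)=5, clip(5,-19,17)=5, clip(5,-19,17)=5 -> [5, 5, 5, 5, 5, 5, 5]
Stage 5 (ABS): |5|=5, |5|=5, |5|=5, |5|=5, |5|=5, |5|=5, |5|=5 -> [5, 5, 5, 5, 5, 5, 5]
Stage 6 (DELAY): [0, 5, 5, 5, 5, 5, 5] = [0, 5, 5, 5, 5, 5, 5] -> [0, 5, 5, 5, 5, 5, 5]

Answer: 0 5 5 5 5 5 5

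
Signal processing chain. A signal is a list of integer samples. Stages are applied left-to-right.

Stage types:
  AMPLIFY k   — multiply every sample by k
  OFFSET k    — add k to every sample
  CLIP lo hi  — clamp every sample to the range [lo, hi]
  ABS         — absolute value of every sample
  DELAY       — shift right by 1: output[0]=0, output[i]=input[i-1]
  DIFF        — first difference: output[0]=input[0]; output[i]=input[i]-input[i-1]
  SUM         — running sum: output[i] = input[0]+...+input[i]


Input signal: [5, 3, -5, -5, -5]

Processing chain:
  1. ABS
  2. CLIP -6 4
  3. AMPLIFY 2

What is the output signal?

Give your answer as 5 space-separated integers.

Input: [5, 3, -5, -5, -5]
Stage 1 (ABS): |5|=5, |3|=3, |-5|=5, |-5|=5, |-5|=5 -> [5, 3, 5, 5, 5]
Stage 2 (CLIP -6 4): clip(5,-6,4)=4, clip(3,-6,4)=3, clip(5,-6,4)=4, clip(5,-6,4)=4, clip(5,-6,4)=4 -> [4, 3, 4, 4, 4]
Stage 3 (AMPLIFY 2): 4*2=8, 3*2=6, 4*2=8, 4*2=8, 4*2=8 -> [8, 6, 8, 8, 8]

Answer: 8 6 8 8 8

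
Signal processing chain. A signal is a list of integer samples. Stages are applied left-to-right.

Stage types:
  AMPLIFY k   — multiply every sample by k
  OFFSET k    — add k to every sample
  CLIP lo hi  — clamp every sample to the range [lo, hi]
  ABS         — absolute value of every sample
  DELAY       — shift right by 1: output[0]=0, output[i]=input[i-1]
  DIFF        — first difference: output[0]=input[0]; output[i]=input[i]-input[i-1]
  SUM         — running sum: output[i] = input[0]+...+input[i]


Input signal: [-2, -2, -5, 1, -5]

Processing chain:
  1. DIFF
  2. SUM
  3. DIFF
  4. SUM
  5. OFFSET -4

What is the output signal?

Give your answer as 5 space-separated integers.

Answer: -6 -6 -9 -3 -9

Derivation:
Input: [-2, -2, -5, 1, -5]
Stage 1 (DIFF): s[0]=-2, -2--2=0, -5--2=-3, 1--5=6, -5-1=-6 -> [-2, 0, -3, 6, -6]
Stage 2 (SUM): sum[0..0]=-2, sum[0..1]=-2, sum[0..2]=-5, sum[0..3]=1, sum[0..4]=-5 -> [-2, -2, -5, 1, -5]
Stage 3 (DIFF): s[0]=-2, -2--2=0, -5--2=-3, 1--5=6, -5-1=-6 -> [-2, 0, -3, 6, -6]
Stage 4 (SUM): sum[0..0]=-2, sum[0..1]=-2, sum[0..2]=-5, sum[0..3]=1, sum[0..4]=-5 -> [-2, -2, -5, 1, -5]
Stage 5 (OFFSET -4): -2+-4=-6, -2+-4=-6, -5+-4=-9, 1+-4=-3, -5+-4=-9 -> [-6, -6, -9, -3, -9]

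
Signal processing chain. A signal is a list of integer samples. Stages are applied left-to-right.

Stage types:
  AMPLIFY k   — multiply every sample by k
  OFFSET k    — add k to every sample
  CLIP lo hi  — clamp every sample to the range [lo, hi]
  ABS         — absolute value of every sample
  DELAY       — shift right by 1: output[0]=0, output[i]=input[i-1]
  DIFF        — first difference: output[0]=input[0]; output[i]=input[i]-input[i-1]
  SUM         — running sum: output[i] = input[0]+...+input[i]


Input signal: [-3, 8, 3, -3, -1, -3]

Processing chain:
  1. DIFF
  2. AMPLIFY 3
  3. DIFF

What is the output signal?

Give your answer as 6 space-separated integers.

Answer: -9 42 -48 -3 24 -12

Derivation:
Input: [-3, 8, 3, -3, -1, -3]
Stage 1 (DIFF): s[0]=-3, 8--3=11, 3-8=-5, -3-3=-6, -1--3=2, -3--1=-2 -> [-3, 11, -5, -6, 2, -2]
Stage 2 (AMPLIFY 3): -3*3=-9, 11*3=33, -5*3=-15, -6*3=-18, 2*3=6, -2*3=-6 -> [-9, 33, -15, -18, 6, -6]
Stage 3 (DIFF): s[0]=-9, 33--9=42, -15-33=-48, -18--15=-3, 6--18=24, -6-6=-12 -> [-9, 42, -48, -3, 24, -12]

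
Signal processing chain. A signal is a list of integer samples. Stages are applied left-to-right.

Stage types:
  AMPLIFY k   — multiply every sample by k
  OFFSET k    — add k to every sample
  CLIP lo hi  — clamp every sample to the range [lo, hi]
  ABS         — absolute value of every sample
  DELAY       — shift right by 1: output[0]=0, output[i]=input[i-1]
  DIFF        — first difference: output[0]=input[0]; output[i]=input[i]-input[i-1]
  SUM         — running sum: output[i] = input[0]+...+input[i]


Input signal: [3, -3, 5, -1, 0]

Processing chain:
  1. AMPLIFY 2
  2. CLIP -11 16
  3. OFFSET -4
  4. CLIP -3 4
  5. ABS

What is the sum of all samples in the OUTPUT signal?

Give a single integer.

Input: [3, -3, 5, -1, 0]
Stage 1 (AMPLIFY 2): 3*2=6, -3*2=-6, 5*2=10, -1*2=-2, 0*2=0 -> [6, -6, 10, -2, 0]
Stage 2 (CLIP -11 16): clip(6,-11,16)=6, clip(-6,-11,16)=-6, clip(10,-11,16)=10, clip(-2,-11,16)=-2, clip(0,-11,16)=0 -> [6, -6, 10, -2, 0]
Stage 3 (OFFSET -4): 6+-4=2, -6+-4=-10, 10+-4=6, -2+-4=-6, 0+-4=-4 -> [2, -10, 6, -6, -4]
Stage 4 (CLIP -3 4): clip(2,-3,4)=2, clip(-10,-3,4)=-3, clip(6,-3,4)=4, clip(-6,-3,4)=-3, clip(-4,-3,4)=-3 -> [2, -3, 4, -3, -3]
Stage 5 (ABS): |2|=2, |-3|=3, |4|=4, |-3|=3, |-3|=3 -> [2, 3, 4, 3, 3]
Output sum: 15

Answer: 15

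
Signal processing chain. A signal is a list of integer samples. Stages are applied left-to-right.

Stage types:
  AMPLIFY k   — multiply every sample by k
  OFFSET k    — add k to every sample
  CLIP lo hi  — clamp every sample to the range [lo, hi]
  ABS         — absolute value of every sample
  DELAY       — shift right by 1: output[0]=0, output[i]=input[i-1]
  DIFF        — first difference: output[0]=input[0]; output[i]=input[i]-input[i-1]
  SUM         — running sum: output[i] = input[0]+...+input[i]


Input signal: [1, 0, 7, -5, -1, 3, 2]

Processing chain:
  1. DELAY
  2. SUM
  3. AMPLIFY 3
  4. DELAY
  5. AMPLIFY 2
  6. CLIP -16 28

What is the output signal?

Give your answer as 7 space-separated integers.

Input: [1, 0, 7, -5, -1, 3, 2]
Stage 1 (DELAY): [0, 1, 0, 7, -5, -1, 3] = [0, 1, 0, 7, -5, -1, 3] -> [0, 1, 0, 7, -5, -1, 3]
Stage 2 (SUM): sum[0..0]=0, sum[0..1]=1, sum[0..2]=1, sum[0..3]=8, sum[0..4]=3, sum[0..5]=2, sum[0..6]=5 -> [0, 1, 1, 8, 3, 2, 5]
Stage 3 (AMPLIFY 3): 0*3=0, 1*3=3, 1*3=3, 8*3=24, 3*3=9, 2*3=6, 5*3=15 -> [0, 3, 3, 24, 9, 6, 15]
Stage 4 (DELAY): [0, 0, 3, 3, 24, 9, 6] = [0, 0, 3, 3, 24, 9, 6] -> [0, 0, 3, 3, 24, 9, 6]
Stage 5 (AMPLIFY 2): 0*2=0, 0*2=0, 3*2=6, 3*2=6, 24*2=48, 9*2=18, 6*2=12 -> [0, 0, 6, 6, 48, 18, 12]
Stage 6 (CLIP -16 28): clip(0,-16,28)=0, clip(0,-16,28)=0, clip(6,-16,28)=6, clip(6,-16,28)=6, clip(48,-16,28)=28, clip(18,-16,28)=18, clip(12,-16,28)=12 -> [0, 0, 6, 6, 28, 18, 12]

Answer: 0 0 6 6 28 18 12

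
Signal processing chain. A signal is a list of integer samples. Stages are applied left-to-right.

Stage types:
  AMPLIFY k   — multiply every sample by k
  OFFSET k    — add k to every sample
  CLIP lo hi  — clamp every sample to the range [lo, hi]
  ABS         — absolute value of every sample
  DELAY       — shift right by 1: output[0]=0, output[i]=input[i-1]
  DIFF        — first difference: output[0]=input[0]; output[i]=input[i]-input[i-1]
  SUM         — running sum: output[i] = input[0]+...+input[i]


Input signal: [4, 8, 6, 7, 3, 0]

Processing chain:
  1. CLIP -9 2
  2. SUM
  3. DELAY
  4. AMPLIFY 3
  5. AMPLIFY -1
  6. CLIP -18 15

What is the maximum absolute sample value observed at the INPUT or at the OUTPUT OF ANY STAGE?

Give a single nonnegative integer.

Answer: 30

Derivation:
Input: [4, 8, 6, 7, 3, 0] (max |s|=8)
Stage 1 (CLIP -9 2): clip(4,-9,2)=2, clip(8,-9,2)=2, clip(6,-9,2)=2, clip(7,-9,2)=2, clip(3,-9,2)=2, clip(0,-9,2)=0 -> [2, 2, 2, 2, 2, 0] (max |s|=2)
Stage 2 (SUM): sum[0..0]=2, sum[0..1]=4, sum[0..2]=6, sum[0..3]=8, sum[0..4]=10, sum[0..5]=10 -> [2, 4, 6, 8, 10, 10] (max |s|=10)
Stage 3 (DELAY): [0, 2, 4, 6, 8, 10] = [0, 2, 4, 6, 8, 10] -> [0, 2, 4, 6, 8, 10] (max |s|=10)
Stage 4 (AMPLIFY 3): 0*3=0, 2*3=6, 4*3=12, 6*3=18, 8*3=24, 10*3=30 -> [0, 6, 12, 18, 24, 30] (max |s|=30)
Stage 5 (AMPLIFY -1): 0*-1=0, 6*-1=-6, 12*-1=-12, 18*-1=-18, 24*-1=-24, 30*-1=-30 -> [0, -6, -12, -18, -24, -30] (max |s|=30)
Stage 6 (CLIP -18 15): clip(0,-18,15)=0, clip(-6,-18,15)=-6, clip(-12,-18,15)=-12, clip(-18,-18,15)=-18, clip(-24,-18,15)=-18, clip(-30,-18,15)=-18 -> [0, -6, -12, -18, -18, -18] (max |s|=18)
Overall max amplitude: 30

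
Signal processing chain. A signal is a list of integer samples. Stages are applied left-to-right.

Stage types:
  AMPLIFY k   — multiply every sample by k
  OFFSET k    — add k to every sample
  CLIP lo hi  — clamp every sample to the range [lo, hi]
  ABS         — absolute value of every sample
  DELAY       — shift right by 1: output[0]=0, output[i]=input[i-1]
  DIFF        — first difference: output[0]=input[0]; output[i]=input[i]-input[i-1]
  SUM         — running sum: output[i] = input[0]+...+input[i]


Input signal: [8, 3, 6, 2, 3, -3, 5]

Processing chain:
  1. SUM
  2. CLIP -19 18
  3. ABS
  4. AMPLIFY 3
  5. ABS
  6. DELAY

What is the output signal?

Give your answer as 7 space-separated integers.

Answer: 0 24 33 51 54 54 54

Derivation:
Input: [8, 3, 6, 2, 3, -3, 5]
Stage 1 (SUM): sum[0..0]=8, sum[0..1]=11, sum[0..2]=17, sum[0..3]=19, sum[0..4]=22, sum[0..5]=19, sum[0..6]=24 -> [8, 11, 17, 19, 22, 19, 24]
Stage 2 (CLIP -19 18): clip(8,-19,18)=8, clip(11,-19,18)=11, clip(17,-19,18)=17, clip(19,-19,18)=18, clip(22,-19,18)=18, clip(19,-19,18)=18, clip(24,-19,18)=18 -> [8, 11, 17, 18, 18, 18, 18]
Stage 3 (ABS): |8|=8, |11|=11, |17|=17, |18|=18, |18|=18, |18|=18, |18|=18 -> [8, 11, 17, 18, 18, 18, 18]
Stage 4 (AMPLIFY 3): 8*3=24, 11*3=33, 17*3=51, 18*3=54, 18*3=54, 18*3=54, 18*3=54 -> [24, 33, 51, 54, 54, 54, 54]
Stage 5 (ABS): |24|=24, |33|=33, |51|=51, |54|=54, |54|=54, |54|=54, |54|=54 -> [24, 33, 51, 54, 54, 54, 54]
Stage 6 (DELAY): [0, 24, 33, 51, 54, 54, 54] = [0, 24, 33, 51, 54, 54, 54] -> [0, 24, 33, 51, 54, 54, 54]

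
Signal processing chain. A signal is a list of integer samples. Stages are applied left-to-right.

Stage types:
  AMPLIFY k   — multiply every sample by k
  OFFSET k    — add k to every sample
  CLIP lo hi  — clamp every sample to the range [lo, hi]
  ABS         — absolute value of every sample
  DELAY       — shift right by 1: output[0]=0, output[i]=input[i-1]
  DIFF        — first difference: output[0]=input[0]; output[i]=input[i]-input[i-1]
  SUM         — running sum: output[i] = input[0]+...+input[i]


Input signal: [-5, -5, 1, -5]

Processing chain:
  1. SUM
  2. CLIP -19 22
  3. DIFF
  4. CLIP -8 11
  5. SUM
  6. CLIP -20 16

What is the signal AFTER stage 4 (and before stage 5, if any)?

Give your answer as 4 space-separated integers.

Answer: -5 -5 1 -5

Derivation:
Input: [-5, -5, 1, -5]
Stage 1 (SUM): sum[0..0]=-5, sum[0..1]=-10, sum[0..2]=-9, sum[0..3]=-14 -> [-5, -10, -9, -14]
Stage 2 (CLIP -19 22): clip(-5,-19,22)=-5, clip(-10,-19,22)=-10, clip(-9,-19,22)=-9, clip(-14,-19,22)=-14 -> [-5, -10, -9, -14]
Stage 3 (DIFF): s[0]=-5, -10--5=-5, -9--10=1, -14--9=-5 -> [-5, -5, 1, -5]
Stage 4 (CLIP -8 11): clip(-5,-8,11)=-5, clip(-5,-8,11)=-5, clip(1,-8,11)=1, clip(-5,-8,11)=-5 -> [-5, -5, 1, -5]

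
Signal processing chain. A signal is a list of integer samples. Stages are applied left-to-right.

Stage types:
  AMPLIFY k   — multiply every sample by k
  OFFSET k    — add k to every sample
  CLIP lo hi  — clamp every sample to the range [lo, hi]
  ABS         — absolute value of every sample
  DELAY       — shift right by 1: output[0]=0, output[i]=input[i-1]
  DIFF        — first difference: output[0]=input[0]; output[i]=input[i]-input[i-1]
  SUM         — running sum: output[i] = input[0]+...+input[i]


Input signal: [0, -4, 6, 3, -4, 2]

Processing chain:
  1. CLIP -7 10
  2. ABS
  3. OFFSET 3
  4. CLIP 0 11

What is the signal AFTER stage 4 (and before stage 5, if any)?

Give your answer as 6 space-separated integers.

Answer: 3 7 9 6 7 5

Derivation:
Input: [0, -4, 6, 3, -4, 2]
Stage 1 (CLIP -7 10): clip(0,-7,10)=0, clip(-4,-7,10)=-4, clip(6,-7,10)=6, clip(3,-7,10)=3, clip(-4,-7,10)=-4, clip(2,-7,10)=2 -> [0, -4, 6, 3, -4, 2]
Stage 2 (ABS): |0|=0, |-4|=4, |6|=6, |3|=3, |-4|=4, |2|=2 -> [0, 4, 6, 3, 4, 2]
Stage 3 (OFFSET 3): 0+3=3, 4+3=7, 6+3=9, 3+3=6, 4+3=7, 2+3=5 -> [3, 7, 9, 6, 7, 5]
Stage 4 (CLIP 0 11): clip(3,0,11)=3, clip(7,0,11)=7, clip(9,0,11)=9, clip(6,0,11)=6, clip(7,0,11)=7, clip(5,0,11)=5 -> [3, 7, 9, 6, 7, 5]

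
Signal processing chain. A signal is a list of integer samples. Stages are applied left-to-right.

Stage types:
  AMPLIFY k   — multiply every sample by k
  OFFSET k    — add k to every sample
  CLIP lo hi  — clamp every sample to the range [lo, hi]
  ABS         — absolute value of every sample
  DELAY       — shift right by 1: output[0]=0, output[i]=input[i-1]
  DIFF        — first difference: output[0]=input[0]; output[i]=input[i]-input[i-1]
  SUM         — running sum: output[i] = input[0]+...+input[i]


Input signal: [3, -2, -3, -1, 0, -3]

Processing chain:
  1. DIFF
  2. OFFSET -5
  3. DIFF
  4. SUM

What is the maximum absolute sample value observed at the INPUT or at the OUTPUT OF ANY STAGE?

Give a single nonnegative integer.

Answer: 10

Derivation:
Input: [3, -2, -3, -1, 0, -3] (max |s|=3)
Stage 1 (DIFF): s[0]=3, -2-3=-5, -3--2=-1, -1--3=2, 0--1=1, -3-0=-3 -> [3, -5, -1, 2, 1, -3] (max |s|=5)
Stage 2 (OFFSET -5): 3+-5=-2, -5+-5=-10, -1+-5=-6, 2+-5=-3, 1+-5=-4, -3+-5=-8 -> [-2, -10, -6, -3, -4, -8] (max |s|=10)
Stage 3 (DIFF): s[0]=-2, -10--2=-8, -6--10=4, -3--6=3, -4--3=-1, -8--4=-4 -> [-2, -8, 4, 3, -1, -4] (max |s|=8)
Stage 4 (SUM): sum[0..0]=-2, sum[0..1]=-10, sum[0..2]=-6, sum[0..3]=-3, sum[0..4]=-4, sum[0..5]=-8 -> [-2, -10, -6, -3, -4, -8] (max |s|=10)
Overall max amplitude: 10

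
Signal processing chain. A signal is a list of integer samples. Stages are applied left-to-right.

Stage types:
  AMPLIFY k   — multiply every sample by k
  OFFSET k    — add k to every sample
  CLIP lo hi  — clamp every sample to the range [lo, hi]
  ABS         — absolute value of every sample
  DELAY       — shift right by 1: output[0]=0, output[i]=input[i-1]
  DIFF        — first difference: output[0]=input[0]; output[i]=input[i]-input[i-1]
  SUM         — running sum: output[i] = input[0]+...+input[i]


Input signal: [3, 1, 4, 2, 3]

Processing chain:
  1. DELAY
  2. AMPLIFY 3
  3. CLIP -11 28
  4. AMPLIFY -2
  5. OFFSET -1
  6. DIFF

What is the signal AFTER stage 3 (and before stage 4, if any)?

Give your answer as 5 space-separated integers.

Answer: 0 9 3 12 6

Derivation:
Input: [3, 1, 4, 2, 3]
Stage 1 (DELAY): [0, 3, 1, 4, 2] = [0, 3, 1, 4, 2] -> [0, 3, 1, 4, 2]
Stage 2 (AMPLIFY 3): 0*3=0, 3*3=9, 1*3=3, 4*3=12, 2*3=6 -> [0, 9, 3, 12, 6]
Stage 3 (CLIP -11 28): clip(0,-11,28)=0, clip(9,-11,28)=9, clip(3,-11,28)=3, clip(12,-11,28)=12, clip(6,-11,28)=6 -> [0, 9, 3, 12, 6]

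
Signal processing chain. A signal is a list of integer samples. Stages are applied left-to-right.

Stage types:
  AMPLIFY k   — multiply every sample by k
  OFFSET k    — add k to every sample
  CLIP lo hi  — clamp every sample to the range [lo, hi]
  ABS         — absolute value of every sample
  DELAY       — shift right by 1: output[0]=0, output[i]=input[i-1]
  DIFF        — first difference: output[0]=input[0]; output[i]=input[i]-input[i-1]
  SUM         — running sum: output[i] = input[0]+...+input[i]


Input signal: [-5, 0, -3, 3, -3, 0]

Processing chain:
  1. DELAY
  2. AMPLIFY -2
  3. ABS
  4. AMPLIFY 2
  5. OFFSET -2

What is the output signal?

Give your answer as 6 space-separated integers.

Answer: -2 18 -2 10 10 10

Derivation:
Input: [-5, 0, -3, 3, -3, 0]
Stage 1 (DELAY): [0, -5, 0, -3, 3, -3] = [0, -5, 0, -3, 3, -3] -> [0, -5, 0, -3, 3, -3]
Stage 2 (AMPLIFY -2): 0*-2=0, -5*-2=10, 0*-2=0, -3*-2=6, 3*-2=-6, -3*-2=6 -> [0, 10, 0, 6, -6, 6]
Stage 3 (ABS): |0|=0, |10|=10, |0|=0, |6|=6, |-6|=6, |6|=6 -> [0, 10, 0, 6, 6, 6]
Stage 4 (AMPLIFY 2): 0*2=0, 10*2=20, 0*2=0, 6*2=12, 6*2=12, 6*2=12 -> [0, 20, 0, 12, 12, 12]
Stage 5 (OFFSET -2): 0+-2=-2, 20+-2=18, 0+-2=-2, 12+-2=10, 12+-2=10, 12+-2=10 -> [-2, 18, -2, 10, 10, 10]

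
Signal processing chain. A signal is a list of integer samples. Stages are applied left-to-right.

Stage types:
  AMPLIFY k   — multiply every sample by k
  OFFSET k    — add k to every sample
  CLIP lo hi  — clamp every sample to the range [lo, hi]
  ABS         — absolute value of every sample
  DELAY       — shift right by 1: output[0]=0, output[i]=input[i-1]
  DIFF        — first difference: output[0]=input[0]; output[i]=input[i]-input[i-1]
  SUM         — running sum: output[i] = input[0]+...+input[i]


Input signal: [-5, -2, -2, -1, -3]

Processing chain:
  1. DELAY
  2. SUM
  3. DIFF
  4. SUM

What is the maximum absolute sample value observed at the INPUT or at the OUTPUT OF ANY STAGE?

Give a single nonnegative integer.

Input: [-5, -2, -2, -1, -3] (max |s|=5)
Stage 1 (DELAY): [0, -5, -2, -2, -1] = [0, -5, -2, -2, -1] -> [0, -5, -2, -2, -1] (max |s|=5)
Stage 2 (SUM): sum[0..0]=0, sum[0..1]=-5, sum[0..2]=-7, sum[0..3]=-9, sum[0..4]=-10 -> [0, -5, -7, -9, -10] (max |s|=10)
Stage 3 (DIFF): s[0]=0, -5-0=-5, -7--5=-2, -9--7=-2, -10--9=-1 -> [0, -5, -2, -2, -1] (max |s|=5)
Stage 4 (SUM): sum[0..0]=0, sum[0..1]=-5, sum[0..2]=-7, sum[0..3]=-9, sum[0..4]=-10 -> [0, -5, -7, -9, -10] (max |s|=10)
Overall max amplitude: 10

Answer: 10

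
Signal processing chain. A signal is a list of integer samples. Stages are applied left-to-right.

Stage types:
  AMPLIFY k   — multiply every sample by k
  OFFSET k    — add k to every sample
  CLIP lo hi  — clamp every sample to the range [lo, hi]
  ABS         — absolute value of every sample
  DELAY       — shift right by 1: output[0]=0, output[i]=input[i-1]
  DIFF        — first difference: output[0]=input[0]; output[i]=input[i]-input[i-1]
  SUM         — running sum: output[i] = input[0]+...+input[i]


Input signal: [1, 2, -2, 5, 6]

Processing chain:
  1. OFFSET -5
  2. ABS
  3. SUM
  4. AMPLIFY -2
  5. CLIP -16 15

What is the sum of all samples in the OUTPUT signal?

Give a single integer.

Answer: -70

Derivation:
Input: [1, 2, -2, 5, 6]
Stage 1 (OFFSET -5): 1+-5=-4, 2+-5=-3, -2+-5=-7, 5+-5=0, 6+-5=1 -> [-4, -3, -7, 0, 1]
Stage 2 (ABS): |-4|=4, |-3|=3, |-7|=7, |0|=0, |1|=1 -> [4, 3, 7, 0, 1]
Stage 3 (SUM): sum[0..0]=4, sum[0..1]=7, sum[0..2]=14, sum[0..3]=14, sum[0..4]=15 -> [4, 7, 14, 14, 15]
Stage 4 (AMPLIFY -2): 4*-2=-8, 7*-2=-14, 14*-2=-28, 14*-2=-28, 15*-2=-30 -> [-8, -14, -28, -28, -30]
Stage 5 (CLIP -16 15): clip(-8,-16,15)=-8, clip(-14,-16,15)=-14, clip(-28,-16,15)=-16, clip(-28,-16,15)=-16, clip(-30,-16,15)=-16 -> [-8, -14, -16, -16, -16]
Output sum: -70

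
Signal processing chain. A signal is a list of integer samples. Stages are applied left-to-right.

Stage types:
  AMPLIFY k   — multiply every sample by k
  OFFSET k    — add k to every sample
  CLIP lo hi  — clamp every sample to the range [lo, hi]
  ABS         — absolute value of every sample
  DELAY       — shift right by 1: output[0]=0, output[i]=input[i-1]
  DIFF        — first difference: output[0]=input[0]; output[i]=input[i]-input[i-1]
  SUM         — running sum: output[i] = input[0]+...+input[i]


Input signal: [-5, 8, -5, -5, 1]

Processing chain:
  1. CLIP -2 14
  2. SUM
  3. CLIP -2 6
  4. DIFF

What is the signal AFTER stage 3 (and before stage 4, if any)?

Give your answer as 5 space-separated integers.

Answer: -2 6 4 2 3

Derivation:
Input: [-5, 8, -5, -5, 1]
Stage 1 (CLIP -2 14): clip(-5,-2,14)=-2, clip(8,-2,14)=8, clip(-5,-2,14)=-2, clip(-5,-2,14)=-2, clip(1,-2,14)=1 -> [-2, 8, -2, -2, 1]
Stage 2 (SUM): sum[0..0]=-2, sum[0..1]=6, sum[0..2]=4, sum[0..3]=2, sum[0..4]=3 -> [-2, 6, 4, 2, 3]
Stage 3 (CLIP -2 6): clip(-2,-2,6)=-2, clip(6,-2,6)=6, clip(4,-2,6)=4, clip(2,-2,6)=2, clip(3,-2,6)=3 -> [-2, 6, 4, 2, 3]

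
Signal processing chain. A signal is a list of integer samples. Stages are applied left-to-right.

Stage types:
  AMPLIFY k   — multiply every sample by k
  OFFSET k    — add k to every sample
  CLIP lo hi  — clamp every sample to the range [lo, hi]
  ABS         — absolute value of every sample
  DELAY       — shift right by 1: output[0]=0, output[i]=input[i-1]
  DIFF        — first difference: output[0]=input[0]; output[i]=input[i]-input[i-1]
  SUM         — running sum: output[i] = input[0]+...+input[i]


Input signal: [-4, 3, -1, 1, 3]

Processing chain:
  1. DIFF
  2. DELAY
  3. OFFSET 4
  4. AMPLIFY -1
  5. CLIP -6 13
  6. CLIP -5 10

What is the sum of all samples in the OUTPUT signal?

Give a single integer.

Answer: -14

Derivation:
Input: [-4, 3, -1, 1, 3]
Stage 1 (DIFF): s[0]=-4, 3--4=7, -1-3=-4, 1--1=2, 3-1=2 -> [-4, 7, -4, 2, 2]
Stage 2 (DELAY): [0, -4, 7, -4, 2] = [0, -4, 7, -4, 2] -> [0, -4, 7, -4, 2]
Stage 3 (OFFSET 4): 0+4=4, -4+4=0, 7+4=11, -4+4=0, 2+4=6 -> [4, 0, 11, 0, 6]
Stage 4 (AMPLIFY -1): 4*-1=-4, 0*-1=0, 11*-1=-11, 0*-1=0, 6*-1=-6 -> [-4, 0, -11, 0, -6]
Stage 5 (CLIP -6 13): clip(-4,-6,13)=-4, clip(0,-6,13)=0, clip(-11,-6,13)=-6, clip(0,-6,13)=0, clip(-6,-6,13)=-6 -> [-4, 0, -6, 0, -6]
Stage 6 (CLIP -5 10): clip(-4,-5,10)=-4, clip(0,-5,10)=0, clip(-6,-5,10)=-5, clip(0,-5,10)=0, clip(-6,-5,10)=-5 -> [-4, 0, -5, 0, -5]
Output sum: -14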